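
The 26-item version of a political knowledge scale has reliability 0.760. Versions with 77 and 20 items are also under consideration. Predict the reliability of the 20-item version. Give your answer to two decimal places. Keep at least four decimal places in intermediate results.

The 77-item form is not needed; work directly from the 26-item form with n = 20/26 = 0.7692.
r_{20} = n·r / (1 + (n − 1)·r) = 0.5846 / 0.8246 ≈ 0.7089

0.71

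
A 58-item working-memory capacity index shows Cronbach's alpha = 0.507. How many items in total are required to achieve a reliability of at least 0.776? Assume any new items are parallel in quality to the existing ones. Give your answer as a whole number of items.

196

n = 0.776(1 − 0.507) / [0.507(1 − 0.776)]
n = 0.382568 / 0.113568 ≈ 3.3686
3.3686 × 58 = 195.38 → 196 items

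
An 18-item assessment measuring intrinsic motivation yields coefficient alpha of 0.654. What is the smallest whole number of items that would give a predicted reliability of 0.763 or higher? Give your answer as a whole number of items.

Rearranging the Spearman-Brown formula for n,
n = r*(1 − r) / [ r (1 − r*) ]
n = 0.763(1 − 0.654) / [0.654(1 − 0.763)]
  = 0.263998 / 0.154998 = 1.7032
Items needed = n × 18 = 1.7032 × 18 ≈ 30.66 → round up to 31

31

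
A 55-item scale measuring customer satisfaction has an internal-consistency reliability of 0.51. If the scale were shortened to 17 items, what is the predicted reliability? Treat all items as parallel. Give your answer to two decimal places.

0.24

Length ratio n = 17/55 = 0.3091
r_new = (0.3091 × 0.51) / (1 + (0.3091 − 1) × 0.51)
r_new = 0.1576 / 0.6476 ≈ 0.2434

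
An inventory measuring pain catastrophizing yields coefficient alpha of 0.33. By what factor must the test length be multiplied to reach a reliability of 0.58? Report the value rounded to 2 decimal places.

2.80

Rearranging the Spearman-Brown formula for n,
n = r*(1 − r) / [ r (1 − r*) ]
n = [0.58 × 0.67] / [0.33 × 0.42]
  = 0.3886 / 0.1386 = 2.8038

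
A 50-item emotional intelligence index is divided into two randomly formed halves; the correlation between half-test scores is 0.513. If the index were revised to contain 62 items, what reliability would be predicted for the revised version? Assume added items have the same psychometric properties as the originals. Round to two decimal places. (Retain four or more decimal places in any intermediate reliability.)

First correct the split-half correlation to full-test reliability: r_full = 2 × 0.513 / (1 + 0.513) ≈ 0.6781
Length factor from 50 to 62 items: n = 62/50 = 1.2400
r_new = n·r_full / (1 + (n − 1)·r_full) = 0.8408 / 1.1627 ≈ 0.7231

0.72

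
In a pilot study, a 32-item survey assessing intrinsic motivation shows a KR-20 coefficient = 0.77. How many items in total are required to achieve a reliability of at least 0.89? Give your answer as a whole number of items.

Invert Spearman-Brown to solve for n:
n = r_target (1 − r_old) / [ r_old (1 − r_target) ]
n = 0.89 × (1 − 0.77) / [ 0.77 × (1 − 0.89) ]
  = 0.2047 / 0.0847 = 2.4168
So the test needs 2.4168 × 32 ≈ 77.34 items; rounding up, 78.

78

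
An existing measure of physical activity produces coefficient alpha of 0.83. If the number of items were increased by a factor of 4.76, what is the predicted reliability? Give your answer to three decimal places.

0.959

By Spearman-Brown, r_new = n r / (1 + (n − 1) r).
r_new = (4.76 × 0.83) / (1 + (4.76 − 1) × 0.83)
r_new = 3.9508 / 4.1208 ≈ 0.9587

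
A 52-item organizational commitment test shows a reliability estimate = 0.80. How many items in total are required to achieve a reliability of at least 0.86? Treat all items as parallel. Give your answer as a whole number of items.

n = 0.86 × (1 − 0.80) / [ 0.80 × (1 − 0.86) ]
  = 0.1720 / 0.1120 = 1.5357
Items needed = n × 52 = 1.5357 × 52 ≈ 79.86 → round up to 80

80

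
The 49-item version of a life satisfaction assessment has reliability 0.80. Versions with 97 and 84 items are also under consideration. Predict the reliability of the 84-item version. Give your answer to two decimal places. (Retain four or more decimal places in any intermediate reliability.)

0.87

The 97-item form is not needed; work directly from the 49-item form with n = 84/49 = 1.7143.
r_{84} = n·r / (1 + (n − 1)·r) = 1.3714 / 1.5714 ≈ 0.8727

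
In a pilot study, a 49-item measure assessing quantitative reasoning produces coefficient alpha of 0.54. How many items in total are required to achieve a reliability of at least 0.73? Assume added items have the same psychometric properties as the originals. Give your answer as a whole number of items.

Rearranging the Spearman-Brown formula for n,
n = r_target (1 − r_old) / [ r_old (1 − r_target) ]
n = [0.73 × 0.46] / [0.54 × 0.27]
  = 0.3358 / 0.1458 = 2.3032
Items needed = n × 49 = 2.3032 × 49 ≈ 112.86 → round up to 113

113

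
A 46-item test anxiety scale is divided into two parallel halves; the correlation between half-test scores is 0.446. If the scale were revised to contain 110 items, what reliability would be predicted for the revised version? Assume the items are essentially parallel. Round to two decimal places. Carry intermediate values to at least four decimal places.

Spearman-Brown correction (n = 2): r_full = 2·0.446/(1 + 0.446) = 0.6169
Then adjust to 110 items: n = 110/46 = 2.3913
r_new = n·r_full / (1 + (n − 1)·r_full) = 1.4752 / 1.8583 ≈ 0.7938

0.79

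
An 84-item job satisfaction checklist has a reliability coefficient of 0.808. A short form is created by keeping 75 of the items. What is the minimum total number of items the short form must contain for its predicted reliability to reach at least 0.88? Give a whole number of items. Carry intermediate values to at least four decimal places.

Short-form reliability: n = 75/84 = 0.8929; r_75 = n·r/(1+(n−1)r) ≈ 0.7898
Length factor from the short form to reach 0.88: n' = 0.88(1 − 0.7898) / [0.7898(1 − 0.88)] ≈ 1.9517
Total items = 1.9517 × 75 = 146.38, rounded up to 147.

147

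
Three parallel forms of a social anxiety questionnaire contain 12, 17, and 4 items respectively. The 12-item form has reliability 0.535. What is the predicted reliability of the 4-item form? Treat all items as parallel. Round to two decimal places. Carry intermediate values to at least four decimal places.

0.28

The 17-item form is not needed; work directly from the 12-item form with n = 4/12 = 0.3333.
r_{4} = n·r / (1 + (n − 1)·r) = 0.1783 / 0.6433 ≈ 0.2772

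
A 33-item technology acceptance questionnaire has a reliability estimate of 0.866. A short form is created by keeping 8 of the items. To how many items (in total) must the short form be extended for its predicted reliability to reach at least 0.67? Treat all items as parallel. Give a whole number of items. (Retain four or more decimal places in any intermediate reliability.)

11

Short-form reliability: n = 8/33 = 0.2424; r_8 = n·r/(1+(n−1)r) ≈ 0.6104
Then solve for n' with r_old = 0.6104, r_target = 0.67: n' = 0.67(1 − 0.6104)/[0.6104(1 − 0.67)] = 1.2959
Items = 1.2959 × 8 ≈ 10.37 → 11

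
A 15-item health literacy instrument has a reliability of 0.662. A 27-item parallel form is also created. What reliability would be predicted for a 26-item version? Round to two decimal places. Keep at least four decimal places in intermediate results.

0.77

The 27-item form is not needed; work directly from the 15-item form with n = 26/15 = 1.7333.
r_{26} = n·r / (1 + (n − 1)·r) = 1.1474 / 1.4854 ≈ 0.7725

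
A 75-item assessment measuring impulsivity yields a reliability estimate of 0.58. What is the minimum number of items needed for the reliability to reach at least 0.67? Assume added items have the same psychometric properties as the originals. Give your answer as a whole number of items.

n = 0.67 × (1 − 0.58) / [ 0.58 × (1 − 0.67) ]
  = 0.2814 / 0.1914 = 1.4702
Items needed = n × 75 = 1.4702 × 75 ≈ 110.27 → round up to 111

111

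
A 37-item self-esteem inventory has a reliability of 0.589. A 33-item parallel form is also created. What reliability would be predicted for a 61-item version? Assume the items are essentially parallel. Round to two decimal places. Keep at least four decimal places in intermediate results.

0.70

The 33-item form is not needed; work directly from the 37-item form with n = 61/37 = 1.6486.
r_{61} = n·r / (1 + (n − 1)·r) = 0.9710 / 1.3820 ≈ 0.7026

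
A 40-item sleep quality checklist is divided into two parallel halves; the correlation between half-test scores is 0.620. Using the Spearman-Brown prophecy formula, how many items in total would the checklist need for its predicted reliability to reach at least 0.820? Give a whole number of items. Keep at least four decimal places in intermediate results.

56

r_full = 2(0.620)/(1 + 0.620) = 0.7654
n = r_tgt(1 − r_full) / [r_full(1 − r_tgt)] = 0.820 × 0.2346 / (0.7654 × 0.180) ≈ 1.3963
Items = 1.3963 × 40 ≈ 55.85 → 56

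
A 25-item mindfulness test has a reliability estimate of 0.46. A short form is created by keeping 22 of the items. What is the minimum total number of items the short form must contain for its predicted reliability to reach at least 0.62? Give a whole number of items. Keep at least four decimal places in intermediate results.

48

First, r for the 22-item form: n = 22/25 = 0.8800, so r_22 = 0.8800·0.46/(1 + (0.8800 − 1)·0.46) = 0.4285
Then solve for n' with r_old = 0.4285, r_target = 0.62: n' = 0.62(1 − 0.4285)/[0.4285(1 − 0.62)] = 2.1761
Total items = 2.1761 × 22 = 47.87, rounded up to 48.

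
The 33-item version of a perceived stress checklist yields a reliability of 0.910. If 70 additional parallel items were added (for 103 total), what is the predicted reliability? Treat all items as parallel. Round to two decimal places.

n = 103/33 = 3.1212
r_new = (3.1212 × 0.910) / (1 + (3.1212 − 1) × 0.910)
     = 2.8403 / 2.9303 = 0.9693

0.97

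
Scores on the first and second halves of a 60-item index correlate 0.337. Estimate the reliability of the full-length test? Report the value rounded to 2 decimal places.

0.50

r_full = 2(0.337) / (1 + 0.337)
r_full = 0.6740 / 1.3370 ≈ 0.5041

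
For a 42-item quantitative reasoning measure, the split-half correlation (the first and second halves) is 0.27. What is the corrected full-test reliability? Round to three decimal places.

0.425

r_full = 2(0.27) / (1 + 0.27)
       = 0.5400 / 1.2700 = 0.4252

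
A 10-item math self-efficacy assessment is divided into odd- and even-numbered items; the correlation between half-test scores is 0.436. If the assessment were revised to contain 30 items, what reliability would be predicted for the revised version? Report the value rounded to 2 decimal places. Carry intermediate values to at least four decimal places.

0.82

First correct the split-half correlation to full-test reliability: r_full = 2 × 0.436 / (1 + 0.436) ≈ 0.6072
Length factor from 10 to 30 items: n = 30/10 = 3.0000
r_new = n·r_full / (1 + (n − 1)·r_full) = 1.8216 / 2.2144 ≈ 0.8226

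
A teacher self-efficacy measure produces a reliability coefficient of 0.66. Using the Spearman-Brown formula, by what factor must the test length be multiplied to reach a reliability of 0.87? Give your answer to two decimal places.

n = 0.87(1 − 0.66) / [0.66(1 − 0.87)]
  = 0.2958 / 0.0858 = 3.4476

3.45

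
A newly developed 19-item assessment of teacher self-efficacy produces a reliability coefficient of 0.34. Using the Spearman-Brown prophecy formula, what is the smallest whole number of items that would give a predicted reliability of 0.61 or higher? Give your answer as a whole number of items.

58

n = [0.61 × 0.66] / [0.34 × 0.39]
  = 0.4026 / 0.1326 = 3.0362
Items needed = n × 19 = 3.0362 × 19 ≈ 57.69 → round up to 58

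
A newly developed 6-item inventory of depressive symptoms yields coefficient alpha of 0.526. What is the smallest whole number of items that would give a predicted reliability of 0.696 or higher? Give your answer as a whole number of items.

13

n = 0.696 × (1 − 0.526) / [ 0.526 × (1 − 0.696) ]
  = 0.329904 / 0.159904 = 2.0631
So the test needs 2.0631 × 6 ≈ 12.38 items; rounding up, 13.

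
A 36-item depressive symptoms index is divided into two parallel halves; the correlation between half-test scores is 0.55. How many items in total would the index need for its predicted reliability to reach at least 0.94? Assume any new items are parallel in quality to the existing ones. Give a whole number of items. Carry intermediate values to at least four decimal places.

r_full = 2(0.55)/(1 + 0.55) = 0.7097
n = r_tgt(1 − r_full) / [r_full(1 − r_tgt)] = 0.94 × 0.2903 / (0.7097 × 0.06) ≈ 6.4084
Required items = 6.4084 × 36 = 230.70, so 231 items.

231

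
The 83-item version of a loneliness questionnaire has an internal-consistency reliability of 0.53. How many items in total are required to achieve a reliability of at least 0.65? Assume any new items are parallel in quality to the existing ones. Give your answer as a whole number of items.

Spearman-Brown solved for the length factor n:
n = r_target (1 − r_old) / [ r_old (1 − r_target) ]
n = 0.65 × (1 − 0.53) / [ 0.53 × (1 − 0.65) ]
n = 0.3055 / 0.1855 ≈ 1.6469
Items needed = n × 83 = 1.6469 × 83 ≈ 136.69 → round up to 137

137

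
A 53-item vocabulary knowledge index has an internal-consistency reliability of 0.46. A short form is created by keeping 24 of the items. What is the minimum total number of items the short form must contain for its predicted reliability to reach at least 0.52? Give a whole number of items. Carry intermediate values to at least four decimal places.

First, r for the 24-item form: n = 24/53 = 0.4528, so r_24 = 0.4528·0.46/(1 + (0.4528 − 1)·0.46) = 0.2784
Length factor from the short form to reach 0.52: n' = 0.52(1 − 0.2784) / [0.2784(1 − 0.52)] ≈ 2.8080
Items = 2.8080 × 24 ≈ 67.39 → 68

68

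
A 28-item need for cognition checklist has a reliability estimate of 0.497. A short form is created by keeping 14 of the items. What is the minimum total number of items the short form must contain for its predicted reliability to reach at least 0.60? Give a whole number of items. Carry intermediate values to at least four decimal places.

Short-form reliability: n = 14/28 = 0.5000; r_14 = n·r/(1+(n−1)r) ≈ 0.3307
Then solve for n' with r_old = 0.3307, r_target = 0.60: n' = 0.60(1 − 0.3307)/[0.3307(1 − 0.60)] = 3.0358
Items = 3.0358 × 14 ≈ 42.50 → 43

43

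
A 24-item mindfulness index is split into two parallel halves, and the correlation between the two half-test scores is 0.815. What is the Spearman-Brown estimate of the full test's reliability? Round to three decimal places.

0.898

r_full = 2(0.815) / (1 + 0.815)
       = 1.6300 / 1.8150 = 0.8981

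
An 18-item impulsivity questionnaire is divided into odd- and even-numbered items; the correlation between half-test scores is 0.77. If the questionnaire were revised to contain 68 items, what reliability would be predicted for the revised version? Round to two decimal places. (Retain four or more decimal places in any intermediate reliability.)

0.96

First correct the split-half correlation to full-test reliability: r_full = 2 × 0.77 / (1 + 0.77) ≈ 0.8701
Length factor from 18 to 68 items: n = 68/18 = 3.7778
r_new = n·r_full / (1 + (n − 1)·r_full) = 3.2871 / 3.4170 ≈ 0.9620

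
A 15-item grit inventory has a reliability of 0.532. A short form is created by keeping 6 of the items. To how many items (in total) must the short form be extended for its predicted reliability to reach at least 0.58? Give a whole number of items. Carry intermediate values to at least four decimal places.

First, r for the 6-item form: n = 6/15 = 0.4000, so r_6 = 0.4000·0.532/(1 + (0.4000 − 1)·0.532) = 0.3126
Then solve for n' with r_old = 0.3126, r_target = 0.58: n' = 0.58(1 − 0.3126)/[0.3126(1 − 0.58)] = 3.0367
Total items = 3.0367 × 6 = 18.22, rounded up to 19.

19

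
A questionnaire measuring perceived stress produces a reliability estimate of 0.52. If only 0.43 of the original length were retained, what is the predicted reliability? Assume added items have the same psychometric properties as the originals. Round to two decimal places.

r_new = (0.43 × 0.52) / (1 + (0.43 − 1) × 0.52)
r_new = 0.2236 / 0.7036 ≈ 0.3178

0.32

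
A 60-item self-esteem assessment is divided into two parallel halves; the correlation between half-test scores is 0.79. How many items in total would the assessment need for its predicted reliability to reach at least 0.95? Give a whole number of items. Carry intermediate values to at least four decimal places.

152

Corrected full-test reliability: r_full = 2 × 0.79 / (1 + 0.79) ≈ 0.8827
n = r_tgt(1 − r_full) / [r_full(1 − r_tgt)] = 0.95 × 0.1173 / (0.8827 × 0.05) ≈ 2.5249
Required items = 2.5249 × 60 = 151.49, so 152 items.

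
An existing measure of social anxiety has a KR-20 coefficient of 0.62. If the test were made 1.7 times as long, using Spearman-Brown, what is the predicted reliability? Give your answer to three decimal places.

0.735

r_new = 1.7·0.62 / [1 + (1.7 − 1)·0.62]
     = 1.0540 / 1.4340 = 0.7350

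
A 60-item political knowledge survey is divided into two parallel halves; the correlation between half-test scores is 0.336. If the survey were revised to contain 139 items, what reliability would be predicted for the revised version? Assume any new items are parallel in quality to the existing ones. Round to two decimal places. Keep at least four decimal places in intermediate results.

0.70

First correct the split-half correlation to full-test reliability: r_full = 2 × 0.336 / (1 + 0.336) ≈ 0.5030
Then adjust to 139 items: n = 139/60 = 2.3167
r_new = n·r_full / (1 + (n − 1)·r_full) = 1.1653 / 1.6623 ≈ 0.7010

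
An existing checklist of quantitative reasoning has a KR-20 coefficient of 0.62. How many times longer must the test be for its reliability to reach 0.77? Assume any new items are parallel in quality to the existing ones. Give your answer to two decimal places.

n = 0.77 × (1 − 0.62) / [ 0.62 × (1 − 0.77) ]
n = 0.2926 / 0.1426 ≈ 2.0519

2.05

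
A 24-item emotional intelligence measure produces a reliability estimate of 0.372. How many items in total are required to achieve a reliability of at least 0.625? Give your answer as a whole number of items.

68

Rearranging the Spearman-Brown formula for n,
n = r*(1 − r) / [ r (1 − r*) ]
n = [0.625 × 0.628] / [0.372 × 0.375]
n = 0.392500 / 0.139500 ≈ 2.8136
Items needed = n × 24 = 2.8136 × 24 ≈ 67.53 → round up to 68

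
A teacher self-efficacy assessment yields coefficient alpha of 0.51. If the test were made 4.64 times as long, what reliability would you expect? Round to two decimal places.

r_new = 4.64·0.51 / [1 + (4.64 − 1)·0.51]
     = 2.3664 / 2.8564 = 0.8285

0.83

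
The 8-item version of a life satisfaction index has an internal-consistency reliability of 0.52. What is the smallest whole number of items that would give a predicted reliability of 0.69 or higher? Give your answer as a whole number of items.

17

Spearman-Brown solved for the length factor n:
n = r_target (1 − r_old) / [ r_old (1 − r_target) ]
n = [0.69 × 0.48] / [0.52 × 0.31]
n = 0.3312 / 0.1612 ≈ 2.0546
Items needed = n × 8 = 2.0546 × 8 ≈ 16.44 → round up to 17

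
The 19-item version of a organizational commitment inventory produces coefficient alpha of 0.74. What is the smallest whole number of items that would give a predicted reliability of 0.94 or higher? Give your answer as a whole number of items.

105

Invert Spearman-Brown to solve for n:
n = r*(1 − r) / [ r (1 − r*) ]
n = [0.94 × 0.26] / [0.74 × 0.06]
  = 0.2444 / 0.0444 = 5.5045
Items needed = n × 19 = 5.5045 × 19 ≈ 104.59 → round up to 105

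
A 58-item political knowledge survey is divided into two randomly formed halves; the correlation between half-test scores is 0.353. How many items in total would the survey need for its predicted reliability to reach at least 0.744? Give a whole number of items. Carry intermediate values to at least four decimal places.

155

Corrected full-test reliability: r_full = 2 × 0.353 / (1 + 0.353) ≈ 0.5218
Solve Spearman-Brown for n: n = 0.744(1 − 0.5218) / [0.5218(1 − 0.744)] = 2.6634
Items = 2.6634 × 58 ≈ 154.48 → 155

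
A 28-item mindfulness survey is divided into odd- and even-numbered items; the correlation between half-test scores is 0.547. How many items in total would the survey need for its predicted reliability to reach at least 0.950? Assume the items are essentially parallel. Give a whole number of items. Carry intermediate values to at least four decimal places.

r_full = 2(0.547)/(1 + 0.547) = 0.7072
n = r_tgt(1 − r_full) / [r_full(1 − r_tgt)] = 0.950 × 0.2928 / (0.7072 × 0.050) ≈ 7.8665
Items = 7.8665 × 28 ≈ 220.26 → 221

221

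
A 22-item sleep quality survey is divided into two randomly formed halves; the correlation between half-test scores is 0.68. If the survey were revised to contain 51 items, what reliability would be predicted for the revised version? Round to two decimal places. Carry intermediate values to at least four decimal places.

Spearman-Brown correction (n = 2): r_full = 2·0.68/(1 + 0.68) = 0.8095
Length factor from 22 to 51 items: n = 51/22 = 2.3182
r_new = n·r_full / (1 + (n − 1)·r_full) = 1.8766 / 2.0671 ≈ 0.9078

0.91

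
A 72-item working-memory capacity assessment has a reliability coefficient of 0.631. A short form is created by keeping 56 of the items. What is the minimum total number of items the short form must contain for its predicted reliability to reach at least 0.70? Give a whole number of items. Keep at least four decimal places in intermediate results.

Short-form reliability: n = 56/72 = 0.7778; r_56 = n·r/(1+(n−1)r) ≈ 0.5708
Then solve for n' with r_old = 0.5708, r_target = 0.70: n' = 0.70(1 − 0.5708)/[0.5708(1 − 0.70)] = 1.7545
Total items = 1.7545 × 56 = 98.25, rounded up to 99.

99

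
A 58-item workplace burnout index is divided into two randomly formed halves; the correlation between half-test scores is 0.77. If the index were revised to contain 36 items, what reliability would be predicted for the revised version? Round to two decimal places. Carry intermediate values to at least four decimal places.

Full-test reliability from the split-half r: r_full = 2(0.77)/(1 + 0.77) = 0.8701
Then adjust to 36 items: n = 36/58 = 0.6207
r_new = n·r_full / (1 + (n − 1)·r_full) = 0.5401 / 0.6700 ≈ 0.8061

0.81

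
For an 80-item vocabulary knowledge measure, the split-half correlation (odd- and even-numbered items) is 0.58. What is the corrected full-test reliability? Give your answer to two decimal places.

0.73

r_full = 2r_hh / (1 + r_hh) = 2 × 0.58 / (1 + 0.58)
       = 1.1600 / 1.5800 = 0.7342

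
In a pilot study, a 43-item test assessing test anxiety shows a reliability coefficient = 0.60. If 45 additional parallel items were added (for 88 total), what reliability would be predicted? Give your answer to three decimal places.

0.754

Length ratio n = 88/43 = 2.0465
By Spearman-Brown, r_new = n r / (1 + (n − 1) r).
r_new = (2.0465 × 0.60) / (1 + (2.0465 − 1) × 0.60)
r_new = 1.2279 / 1.6279 ≈ 0.7543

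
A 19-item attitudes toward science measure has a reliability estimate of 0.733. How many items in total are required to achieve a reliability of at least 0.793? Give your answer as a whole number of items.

Rearranging the Spearman-Brown formula for n,
n = r*(1 − r) / [ r (1 − r*) ]
n = 0.793(1 − 0.733) / [0.733(1 − 0.793)]
  = 0.211731 / 0.151731 = 1.3954
So the test needs 1.3954 × 19 ≈ 26.51 items; rounding up, 27.

27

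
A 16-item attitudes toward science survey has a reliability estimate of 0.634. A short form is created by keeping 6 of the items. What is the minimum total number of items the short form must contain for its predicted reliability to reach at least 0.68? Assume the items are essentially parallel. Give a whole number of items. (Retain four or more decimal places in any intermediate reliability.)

20

First, r for the 6-item form: n = 6/16 = 0.3750, so r_6 = 0.3750·0.634/(1 + (0.3750 − 1)·0.634) = 0.3938
Then solve for n' with r_old = 0.3938, r_target = 0.68: n' = 0.68(1 − 0.3938)/[0.3938(1 − 0.68)] = 3.2711
Items = 3.2711 × 6 ≈ 19.63 → 20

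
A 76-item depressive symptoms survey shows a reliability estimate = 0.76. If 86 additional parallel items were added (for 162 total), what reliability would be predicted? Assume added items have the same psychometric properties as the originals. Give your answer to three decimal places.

0.871

n = 162/76 = 2.1316
Apply the Spearman-Brown prophecy formula, r' = nr / [1 + (n − 1)r]:
r_new = 2.1316·0.76 / [1 + (2.1316 − 1)·0.76]
r_new = 1.6200 / 1.8600 ≈ 0.8710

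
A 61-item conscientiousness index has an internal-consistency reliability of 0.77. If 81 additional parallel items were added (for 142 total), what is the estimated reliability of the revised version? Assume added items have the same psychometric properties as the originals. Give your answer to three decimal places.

n = 142/61 = 2.3279
Spearman-Brown: r_new = n·r / (1 + (n − 1)·r)
r_new = 2.3279·0.77 / [1 + (2.3279 − 1)·0.77]
r_new = 1.7925 / 2.0225 ≈ 0.8863

0.886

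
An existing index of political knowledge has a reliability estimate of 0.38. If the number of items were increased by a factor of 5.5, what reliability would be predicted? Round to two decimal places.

0.77

By Spearman-Brown, r_new = n r / (1 + (n − 1) r).
r_new = 5.5·0.38 / [1 + (5.5 − 1)·0.38]
r_new = 2.0900 / 2.7100 ≈ 0.7712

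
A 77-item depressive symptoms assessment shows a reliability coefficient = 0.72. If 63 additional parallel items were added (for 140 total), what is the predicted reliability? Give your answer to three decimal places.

Length ratio n = 140/77 = 1.8182
r_new = (1.8182 × 0.72) / (1 + (1.8182 − 1) × 0.72)
     = 1.3091 / 1.5891 = 0.8238

0.824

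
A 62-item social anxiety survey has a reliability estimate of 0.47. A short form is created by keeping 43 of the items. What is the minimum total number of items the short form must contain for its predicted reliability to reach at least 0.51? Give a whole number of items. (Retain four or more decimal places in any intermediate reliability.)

Short-form reliability: n = 43/62 = 0.6935; r_43 = n·r/(1+(n−1)r) ≈ 0.3808
Then solve for n' with r_old = 0.3808, r_target = 0.51: n' = 0.51(1 − 0.3808)/[0.3808(1 − 0.51)] = 1.6924
Total items = 1.6924 × 43 = 72.77, rounded up to 73.

73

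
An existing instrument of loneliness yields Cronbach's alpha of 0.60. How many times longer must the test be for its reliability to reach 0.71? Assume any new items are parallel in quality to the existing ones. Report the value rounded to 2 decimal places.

n = 0.71(1 − 0.60) / [0.60(1 − 0.71)]
  = 0.2840 / 0.1740 = 1.6322

1.63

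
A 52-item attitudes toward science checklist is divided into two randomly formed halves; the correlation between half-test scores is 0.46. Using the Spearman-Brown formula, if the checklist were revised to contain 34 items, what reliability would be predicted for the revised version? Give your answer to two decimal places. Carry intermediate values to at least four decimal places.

0.53

Full-test reliability from the split-half r: r_full = 2(0.46)/(1 + 0.46) = 0.6301
Then adjust to 34 items: n = 34/52 = 0.6538
r_new = n·r_full / (1 + (n − 1)·r_full) = 0.4120 / 0.7819 ≈ 0.5269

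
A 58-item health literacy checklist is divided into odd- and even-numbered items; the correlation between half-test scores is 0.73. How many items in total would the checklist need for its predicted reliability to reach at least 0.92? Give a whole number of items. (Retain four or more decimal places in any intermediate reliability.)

Corrected full-test reliability: r_full = 2 × 0.73 / (1 + 0.73) ≈ 0.8439
n = r_tgt(1 − r_full) / [r_full(1 − r_tgt)] = 0.92 × 0.1561 / (0.8439 × 0.08) ≈ 2.1272
Items = 2.1272 × 58 ≈ 123.38 → 124

124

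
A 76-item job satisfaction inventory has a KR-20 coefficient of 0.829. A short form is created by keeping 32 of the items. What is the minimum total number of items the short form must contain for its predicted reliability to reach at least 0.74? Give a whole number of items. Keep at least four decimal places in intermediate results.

Short-form reliability: n = 32/76 = 0.4211; r_32 = n·r/(1+(n−1)r) ≈ 0.6712
Length factor from the short form to reach 0.74: n' = 0.74(1 − 0.6712) / [0.6712(1 − 0.74)] ≈ 1.3942
Total items = 1.3942 × 32 = 44.61, rounded up to 45.

45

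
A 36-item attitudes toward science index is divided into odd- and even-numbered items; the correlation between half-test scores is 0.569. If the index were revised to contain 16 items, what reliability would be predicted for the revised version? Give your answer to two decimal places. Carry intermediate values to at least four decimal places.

0.54

First correct the split-half correlation to full-test reliability: r_full = 2 × 0.569 / (1 + 0.569) ≈ 0.7253
Length factor from 36 to 16 items: n = 16/36 = 0.4444
r_new = n·r_full / (1 + (n − 1)·r_full) = 0.3223 / 0.5970 ≈ 0.5399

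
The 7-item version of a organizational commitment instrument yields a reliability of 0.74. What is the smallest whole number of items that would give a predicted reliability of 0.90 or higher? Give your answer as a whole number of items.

23

Spearman-Brown solved for the length factor n:
n = r*(1 − r) / [ r (1 − r*) ]
n = 0.90 × (1 − 0.74) / [ 0.74 × (1 − 0.90) ]
  = 0.2340 / 0.0740 = 3.1622
Items needed = n × 7 = 3.1622 × 7 ≈ 22.14 → round up to 23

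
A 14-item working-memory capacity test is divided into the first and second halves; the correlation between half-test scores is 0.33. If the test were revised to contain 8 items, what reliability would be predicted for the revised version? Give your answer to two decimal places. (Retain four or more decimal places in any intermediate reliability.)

First correct the split-half correlation to full-test reliability: r_full = 2 × 0.33 / (1 + 0.33) ≈ 0.4962
Then adjust to 8 items: n = 8/14 = 0.5714
r_new = n·r_full / (1 + (n − 1)·r_full) = 0.2835 / 0.7873 ≈ 0.3601

0.36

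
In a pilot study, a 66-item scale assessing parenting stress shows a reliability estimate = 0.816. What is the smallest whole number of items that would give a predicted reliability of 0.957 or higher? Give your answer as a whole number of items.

Rearranging the Spearman-Brown formula for n,
n = r*(1 − r) / [ r (1 − r*) ]
n = [0.957 × 0.184] / [0.816 × 0.043]
  = 0.176088 / 0.035088 = 5.0185
So the test needs 5.0185 × 66 ≈ 331.22 items; rounding up, 332.

332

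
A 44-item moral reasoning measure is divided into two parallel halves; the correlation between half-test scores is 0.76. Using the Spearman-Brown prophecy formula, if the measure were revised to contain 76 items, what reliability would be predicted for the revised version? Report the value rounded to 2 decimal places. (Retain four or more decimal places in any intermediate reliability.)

Full-test reliability from the split-half r: r_full = 2(0.76)/(1 + 0.76) = 0.8636
Length factor from 44 to 76 items: n = 76/44 = 1.7273
r_new = n·r_full / (1 + (n − 1)·r_full) = 1.4917 / 1.6281 ≈ 0.9162

0.92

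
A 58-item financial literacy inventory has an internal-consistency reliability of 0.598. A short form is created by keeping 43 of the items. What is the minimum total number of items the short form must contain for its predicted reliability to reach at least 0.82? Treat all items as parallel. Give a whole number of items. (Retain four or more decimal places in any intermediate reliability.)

First, r for the 43-item form: n = 43/58 = 0.7414, so r_43 = 0.7414·0.598/(1 + (0.7414 − 1)·0.598) = 0.5245
Length factor from the short form to reach 0.82: n' = 0.82(1 − 0.5245) / [0.5245(1 − 0.82)] ≈ 4.1300
Items = 4.1300 × 43 ≈ 177.59 → 178

178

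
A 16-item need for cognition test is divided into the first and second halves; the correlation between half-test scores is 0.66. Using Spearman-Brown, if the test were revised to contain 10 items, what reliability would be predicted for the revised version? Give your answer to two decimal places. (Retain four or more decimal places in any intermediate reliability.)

First correct the split-half correlation to full-test reliability: r_full = 2 × 0.66 / (1 + 0.66) ≈ 0.7952
Length factor from 16 to 10 items: n = 10/16 = 0.6250
r_new = n·r_full / (1 + (n − 1)·r_full) = 0.4970 / 0.7018 ≈ 0.7082

0.71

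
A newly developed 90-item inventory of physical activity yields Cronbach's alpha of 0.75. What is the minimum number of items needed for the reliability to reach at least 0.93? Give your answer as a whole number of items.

399

Invert Spearman-Brown to solve for n:
n = r*(1 − r) / [ r (1 − r*) ]
n = [0.93 × 0.25] / [0.75 × 0.07]
  = 0.2325 / 0.0525 = 4.4286
Items needed = n × 90 = 4.4286 × 90 ≈ 398.57 → round up to 399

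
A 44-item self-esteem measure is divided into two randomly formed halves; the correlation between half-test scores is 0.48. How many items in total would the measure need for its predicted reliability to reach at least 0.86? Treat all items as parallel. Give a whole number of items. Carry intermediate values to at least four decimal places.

147

r_full = 2(0.48)/(1 + 0.48) = 0.6486
n = r_tgt(1 − r_full) / [r_full(1 − r_tgt)] = 0.86 × 0.3514 / (0.6486 × 0.14) ≈ 3.3281
Required items = 3.3281 × 44 = 146.44, so 147 items.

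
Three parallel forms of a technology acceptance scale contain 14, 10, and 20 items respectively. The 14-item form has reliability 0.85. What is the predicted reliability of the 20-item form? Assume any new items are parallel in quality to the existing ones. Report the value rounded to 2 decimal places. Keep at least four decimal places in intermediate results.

The 10-item form is not needed; work directly from the 14-item form with n = 20/14 = 1.4286.
r_{20} = n·r / (1 + (n − 1)·r) = 1.2143 / 1.3643 ≈ 0.8901

0.89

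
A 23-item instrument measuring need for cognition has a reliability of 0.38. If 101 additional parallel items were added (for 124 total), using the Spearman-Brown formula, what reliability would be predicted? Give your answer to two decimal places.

0.77

n = 124/23 = 5.3913
Spearman-Brown: r_new = n·r / (1 + (n − 1)·r)
r_new = (5.3913 × 0.38) / (1 + (5.3913 − 1) × 0.38)
     = 2.0487 / 2.6687 = 0.7677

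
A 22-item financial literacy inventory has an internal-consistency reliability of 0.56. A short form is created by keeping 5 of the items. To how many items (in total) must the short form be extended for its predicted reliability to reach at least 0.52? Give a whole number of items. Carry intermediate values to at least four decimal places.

19

First, r for the 5-item form: n = 5/22 = 0.2273, so r_5 = 0.2273·0.56/(1 + (0.2273 − 1)·0.56) = 0.2244
Then solve for n' with r_old = 0.2244, r_target = 0.52: n' = 0.52(1 − 0.2244)/[0.2244(1 − 0.52)] = 3.7444
Total items = 3.7444 × 5 = 18.72, rounded up to 19.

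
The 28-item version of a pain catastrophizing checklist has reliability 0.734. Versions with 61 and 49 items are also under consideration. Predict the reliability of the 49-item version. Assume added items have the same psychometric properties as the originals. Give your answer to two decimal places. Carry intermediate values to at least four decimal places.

0.83

The 61-item form is not needed; work directly from the 28-item form with n = 49/28 = 1.7500.
r_{49} = n·r / (1 + (n − 1)·r) = 1.2845 / 1.5505 ≈ 0.8284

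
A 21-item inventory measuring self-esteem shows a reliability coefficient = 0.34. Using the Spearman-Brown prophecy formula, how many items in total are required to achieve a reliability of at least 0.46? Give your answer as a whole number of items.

35

Spearman-Brown solved for the length factor n:
n = r*(1 − r) / [ r (1 − r*) ]
n = [0.46 × 0.66] / [0.34 × 0.54]
n = 0.3036 / 0.1836 ≈ 1.6536
So the test needs 1.6536 × 21 ≈ 34.73 items; rounding up, 35.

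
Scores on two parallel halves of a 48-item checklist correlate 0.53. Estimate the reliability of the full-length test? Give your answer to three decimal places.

0.693

Apply the Spearman-Brown correction with n = 2:
r_full = 2r_hh / (1 + r_hh) = 2 × 0.53 / (1 + 0.53)
r_full = 1.0600 / 1.5300 ≈ 0.6928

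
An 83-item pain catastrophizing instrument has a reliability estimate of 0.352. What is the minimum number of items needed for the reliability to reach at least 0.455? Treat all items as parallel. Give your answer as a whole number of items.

128

n = [0.455 × 0.648] / [0.352 × 0.545]
n = 0.294840 / 0.191840 ≈ 1.5369
1.5369 × 83 = 127.56 → 128 items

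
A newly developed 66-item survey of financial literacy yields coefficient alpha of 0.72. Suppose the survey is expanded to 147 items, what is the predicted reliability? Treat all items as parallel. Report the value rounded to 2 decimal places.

0.85

Length ratio n = 147/66 = 2.2273
r_new = (2.2273 × 0.72) / (1 + (2.2273 − 1) × 0.72)
     = 1.6037 / 1.8837 = 0.8514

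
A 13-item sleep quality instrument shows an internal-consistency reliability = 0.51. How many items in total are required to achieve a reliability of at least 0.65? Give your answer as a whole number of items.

n = [0.65 × 0.49] / [0.51 × 0.35]
n = 0.3185 / 0.1785 ≈ 1.7843
Items needed = n × 13 = 1.7843 × 13 ≈ 23.20 → round up to 24

24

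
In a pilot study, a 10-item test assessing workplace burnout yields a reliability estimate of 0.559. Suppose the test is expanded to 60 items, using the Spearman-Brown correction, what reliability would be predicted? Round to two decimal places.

0.88

The new length is 60/10 = 6 times the old.
Apply the Spearman-Brown prophecy formula, r' = nr / [1 + (n − 1)r]:
r_new = 6·0.559 / [1 + (6 − 1)·0.559]
r_new = 3.3540 / 3.7950 ≈ 0.8838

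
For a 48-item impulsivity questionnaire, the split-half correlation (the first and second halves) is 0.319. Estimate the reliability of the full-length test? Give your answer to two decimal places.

Each half is half the length of the full test, so the full test is n = 2 times a half.
r_full = 2(0.319) / (1 + 0.319)
r_full = 0.6380 / 1.3190 ≈ 0.4837

0.48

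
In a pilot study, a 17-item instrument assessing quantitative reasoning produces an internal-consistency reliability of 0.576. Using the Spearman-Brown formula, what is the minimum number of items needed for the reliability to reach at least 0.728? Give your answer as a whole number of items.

34

Rearranging the Spearman-Brown formula for n,
n = r_target (1 − r_old) / [ r_old (1 − r_target) ]
n = 0.728 × (1 − 0.576) / [ 0.576 × (1 − 0.728) ]
  = 0.308672 / 0.156672 = 1.9702
So the test needs 1.9702 × 17 ≈ 33.49 items; rounding up, 34.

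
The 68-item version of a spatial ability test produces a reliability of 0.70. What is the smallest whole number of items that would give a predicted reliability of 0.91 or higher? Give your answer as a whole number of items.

295

n = [0.91 × 0.30] / [0.70 × 0.09]
  = 0.2730 / 0.0630 = 4.3333
4.3333 × 68 = 294.66 → 295 items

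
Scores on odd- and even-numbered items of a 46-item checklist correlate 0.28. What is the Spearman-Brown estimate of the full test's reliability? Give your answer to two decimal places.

0.44

Each half is half the length of the full test, so the full test is n = 2 times a half.
r_full = 2(0.28) / (1 + 0.28)
       = 0.5600 / 1.2800 = 0.4375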